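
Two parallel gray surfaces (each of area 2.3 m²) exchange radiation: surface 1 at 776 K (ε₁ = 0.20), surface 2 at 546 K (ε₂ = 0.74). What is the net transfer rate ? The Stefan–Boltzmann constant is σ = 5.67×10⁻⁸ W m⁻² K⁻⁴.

Q ≈ 6670 W

For two large parallel gray plates, q = σ(T₁⁴ − T₂⁴) / (1/ε₁ + 1/ε₂ − 1).
1/ε₁ + 1/ε₂ − 1 = 1/0.20 + 1/0.74 − 1 = 5.351.
T₁⁴ − T₂⁴ = 3.63×10^11 − 8.89×10^10 = 2.74×10^11 K⁴.
q = 5.67×10⁻⁸ × 2.74×10^11 / 5.351 = 2900 W/m².
Q = q·A = 2900 × 2.3 = 6670 W.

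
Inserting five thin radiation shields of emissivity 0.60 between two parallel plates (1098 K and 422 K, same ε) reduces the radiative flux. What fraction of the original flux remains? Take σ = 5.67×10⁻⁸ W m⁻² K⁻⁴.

ratio ≈ 0.167

With N identical shields there are N+1 = 6 gaps in series, each with the same radiative resistance, so the flux falls to 1/(N+1) of its unshielded value.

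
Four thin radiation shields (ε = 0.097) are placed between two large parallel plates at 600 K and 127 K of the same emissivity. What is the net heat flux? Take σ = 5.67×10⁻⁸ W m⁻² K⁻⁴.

q ≈ 74.8 W/m²

Each of the 5 gaps contributes resistance (2/ε − 1) = 2/0.097 − 1 = 19.62; total = 98.09.
q = σ(T₁⁴ − T₂⁴) / 98.09 = 5.67×10⁻⁸ × 1.29×10^11 / 98.09 = 74.8 W/m².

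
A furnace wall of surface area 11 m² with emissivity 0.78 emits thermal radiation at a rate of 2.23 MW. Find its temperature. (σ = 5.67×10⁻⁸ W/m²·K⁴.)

T ≈ 1460 K

From P = εσAT⁴, T = (P / εσA)^(1/4) = (2.23×10^6 / (0.78 × 5.67×10⁻⁸ × 11.0))^(1/4).
T = (4.58×10^12)^(1/4) = 1460 K.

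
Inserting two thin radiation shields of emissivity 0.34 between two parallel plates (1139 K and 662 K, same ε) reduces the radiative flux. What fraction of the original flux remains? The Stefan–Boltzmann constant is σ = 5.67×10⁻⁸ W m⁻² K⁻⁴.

With N identical shields there are N+1 = 3 gaps in series, each with the same radiative resistance, so the flux falls to 1/(N+1) of its unshielded value.

ratio ≈ 0.333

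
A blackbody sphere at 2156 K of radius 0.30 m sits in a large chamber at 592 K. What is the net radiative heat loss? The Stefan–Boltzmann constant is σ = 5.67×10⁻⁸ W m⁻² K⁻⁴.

Q ≈ 1.38×10^6 W

A = 4πr² = 4π × (0.30)² = 1.13 m².
Q = σA(T⁴ − T_s⁴). T⁴ − T_s⁴ = (2156)⁴ − (592)⁴ = 2.16×10^13 − 1.23×10^11 = 2.15×10^13 K⁴.
Q = 5.67×10⁻⁸ × 1.13 × 2.15×10^13 = 1.38×10^6 W.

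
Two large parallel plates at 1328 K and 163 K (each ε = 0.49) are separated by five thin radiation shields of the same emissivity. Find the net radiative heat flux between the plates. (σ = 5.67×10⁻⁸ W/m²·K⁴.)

Each of the 6 gaps contributes resistance (2/ε − 1) = 2/0.49 − 1 = 3.082; total = 18.49.
q = σ(T₁⁴ − T₂⁴) / 18.49 = 5.67×10⁻⁸ × 3.11×10^12 / 18.49 = 9540 W/m².

q ≈ 9540 W/m²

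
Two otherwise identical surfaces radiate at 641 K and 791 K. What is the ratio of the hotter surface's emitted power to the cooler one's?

ratio ≈ 2.32

P ∝ T⁴, so the ratio is (791/641)⁴ = (1.234)⁴ = 2.32.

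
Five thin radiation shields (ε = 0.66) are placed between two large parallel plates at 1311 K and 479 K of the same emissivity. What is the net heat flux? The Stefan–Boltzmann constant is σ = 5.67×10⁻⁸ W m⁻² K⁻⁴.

Each of the 6 gaps contributes resistance (2/ε − 1) = 2/0.66 − 1 = 2.030; total = 12.18.
q = σ(T₁⁴ − T₂⁴) / 12.18 = 5.67×10⁻⁸ × 2.90×10^12 / 12.18 = 13500 W/m².

q ≈ 13500 W/m²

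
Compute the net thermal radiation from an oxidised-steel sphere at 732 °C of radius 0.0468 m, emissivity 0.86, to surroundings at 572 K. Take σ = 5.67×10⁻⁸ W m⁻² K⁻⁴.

A = 4πr² = 4π × (0.0468)² = 0.0275 m².
Convert: 732 °C = 1005 K.
Q = εσA(T⁴ − T_s⁴). T⁴ − T_s⁴ = (1005)⁴ − (572)⁴ = 1.02×10^12 − 1.07×10^11 = 9.13×10^11 K⁴.
Q = 0.86 × 5.67×10⁻⁸ × 0.0275 × 9.13×10^11 = 1230 W.

Q ≈ 1230 W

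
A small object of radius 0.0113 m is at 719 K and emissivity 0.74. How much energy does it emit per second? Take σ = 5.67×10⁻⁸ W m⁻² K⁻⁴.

P ≈ 18.0 W

A = 4πr² = 4π × (0.0113)² = 1.60×10^-3 m².
Stefan–Boltzmann: P = εσAT⁴ = 0.74 × 5.67×10⁻⁸ × 1.60×10^-3 × (719)⁴ = 0.74 × 5.67×10⁻⁸ × 1.60×10^-3 × 2.67×10^11.
P = 18.0 W.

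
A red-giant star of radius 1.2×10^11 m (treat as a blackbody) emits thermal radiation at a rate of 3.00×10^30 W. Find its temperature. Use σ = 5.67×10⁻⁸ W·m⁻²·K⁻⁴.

A = 4πr² = 4π × (1.2×10^11)² = 1.81×10^23 m².
From P = σAT⁴, T = (P / σA)^(1/4) = (3.00×10^30 / (5.67×10⁻⁸ × 1.81×10^23))^(1/4).
T = (2.92×10^14)^(1/4) = 4140 K.

T ≈ 4140 K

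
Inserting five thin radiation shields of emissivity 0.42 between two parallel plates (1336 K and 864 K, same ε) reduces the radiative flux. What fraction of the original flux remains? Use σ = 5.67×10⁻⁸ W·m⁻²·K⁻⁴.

ratio ≈ 0.167

With N identical shields there are N+1 = 6 gaps in series, each with the same radiative resistance, so the flux falls to 1/(N+1) of its unshielded value.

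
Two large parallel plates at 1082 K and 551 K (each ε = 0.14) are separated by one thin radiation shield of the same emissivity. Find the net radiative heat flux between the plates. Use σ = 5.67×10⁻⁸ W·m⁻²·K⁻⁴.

Each of the 2 gaps contributes resistance (2/ε − 1) = 2/0.14 − 1 = 13.29; total = 26.57.
q = σ(T₁⁴ − T₂⁴) / 26.57 = 5.67×10⁻⁸ × 1.28×10^12 / 26.57 = 2730 W/m².

q ≈ 2730 W/m²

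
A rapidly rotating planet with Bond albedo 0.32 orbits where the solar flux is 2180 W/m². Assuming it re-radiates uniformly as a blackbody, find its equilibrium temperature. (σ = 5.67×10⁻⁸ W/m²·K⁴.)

T ≈ 284 K

Power absorbed = (1−a)S·πR²; power emitted = 4πR²σT⁴. Equating and cancelling πR²:
T = ((1−a)S / 4σ)^(1/4) = (1480 / (4 × 5.67×10⁻⁸))^(1/4) = (6.54×10^9)^(1/4).
T = 284 K.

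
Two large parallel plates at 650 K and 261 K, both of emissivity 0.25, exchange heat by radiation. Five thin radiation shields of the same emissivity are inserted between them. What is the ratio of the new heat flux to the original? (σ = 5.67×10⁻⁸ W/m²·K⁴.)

ratio ≈ 0.167

With N identical shields there are N+1 = 6 gaps in series, each with the same radiative resistance, so the flux falls to 1/(N+1) of its unshielded value.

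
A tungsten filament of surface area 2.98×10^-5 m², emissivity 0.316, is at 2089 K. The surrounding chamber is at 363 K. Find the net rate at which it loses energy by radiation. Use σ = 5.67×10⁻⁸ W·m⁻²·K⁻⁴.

Q = εσA(T⁴ − T_s⁴). T⁴ − T_s⁴ = (2089)⁴ − (363)⁴ = 1.90×10^13 − 1.74×10^10 = 1.90×10^13 K⁴.
Q = 0.316 × 5.67×10⁻⁸ × 2.98×10^-5 × 1.90×10^13 = 10.2 W.

Q ≈ 10.2 W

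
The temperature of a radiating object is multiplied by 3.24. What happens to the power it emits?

P ∝ T⁴, so the power scales as (3.24)⁴ = 110.

factor ≈ 110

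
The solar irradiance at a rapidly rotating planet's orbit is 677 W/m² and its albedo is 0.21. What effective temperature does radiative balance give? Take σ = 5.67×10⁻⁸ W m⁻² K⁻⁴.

T ≈ 220 K

Power absorbed = (1−a)S·πR²; power emitted = 4πR²σT⁴. Equating and cancelling πR²:
T = ((1−a)S / 4σ)^(1/4) = (535 / (4 × 5.67×10⁻⁸))^(1/4) = (2.36×10^9)^(1/4).
T = 220 K.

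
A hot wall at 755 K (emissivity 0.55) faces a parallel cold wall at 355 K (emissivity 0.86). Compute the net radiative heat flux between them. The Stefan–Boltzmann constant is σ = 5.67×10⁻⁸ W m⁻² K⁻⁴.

For two large parallel gray plates, q = σ(T₁⁴ − T₂⁴) / (1/ε₁ + 1/ε₂ − 1).
1/ε₁ + 1/ε₂ − 1 = 1/0.55 + 1/0.86 − 1 = 1.981.
T₁⁴ − T₂⁴ = 3.25×10^11 − 1.59×10^10 = 3.09×10^11 K⁴.
q = 5.67×10⁻⁸ × 3.09×10^11 / 1.981 = 8850 W/m².

q ≈ 8850 W/m²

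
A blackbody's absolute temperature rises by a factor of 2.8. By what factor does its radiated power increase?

factor ≈ 61.5

P ∝ T⁴, so the power scales as (2.8)⁴ = 61.5.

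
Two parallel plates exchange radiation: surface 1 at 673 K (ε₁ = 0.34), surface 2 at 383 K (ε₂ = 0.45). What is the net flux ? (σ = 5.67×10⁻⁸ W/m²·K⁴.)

q ≈ 2500 W/m²

For two large parallel gray plates, q = σ(T₁⁴ − T₂⁴) / (1/ε₁ + 1/ε₂ − 1).
1/ε₁ + 1/ε₂ − 1 = 1/0.34 + 1/0.45 − 1 = 4.163.
T₁⁴ − T₂⁴ = 2.05×10^11 − 2.15×10^10 = 1.84×10^11 K⁴.
q = 5.67×10⁻⁸ × 1.84×10^11 / 4.163 = 2500 W/m².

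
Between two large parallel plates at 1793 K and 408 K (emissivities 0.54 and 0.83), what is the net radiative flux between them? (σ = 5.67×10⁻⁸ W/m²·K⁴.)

q ≈ 2.84×10^5 W/m²

For two large parallel gray plates, q = σ(T₁⁴ − T₂⁴) / (1/ε₁ + 1/ε₂ − 1).
1/ε₁ + 1/ε₂ − 1 = 1/0.54 + 1/0.83 − 1 = 2.057.
T₁⁴ − T₂⁴ = 1.03×10^13 − 2.77×10^10 = 1.03×10^13 K⁴.
q = 5.67×10⁻⁸ × 1.03×10^13 / 2.057 = 2.84×10^5 W/m².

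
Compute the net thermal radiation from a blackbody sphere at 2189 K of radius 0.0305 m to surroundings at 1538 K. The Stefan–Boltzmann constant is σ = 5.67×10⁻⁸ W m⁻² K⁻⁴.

Q ≈ 11500 W

A = 4πr² = 4π × (0.0305)² = 0.0117 m².
Q = σA(T⁴ − T_s⁴). T⁴ − T_s⁴ = (2189)⁴ − (1538)⁴ = 2.30×10^13 − 5.60×10^12 = 1.74×10^13 K⁴.
Q = 5.67×10⁻⁸ × 0.0117 × 1.74×10^13 = 11500 W.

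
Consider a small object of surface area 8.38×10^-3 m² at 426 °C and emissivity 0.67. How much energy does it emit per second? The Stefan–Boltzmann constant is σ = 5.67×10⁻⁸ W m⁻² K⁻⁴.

426 °C = 699 K.
Stefan–Boltzmann: P = εσAT⁴ = 0.67 × 5.67×10⁻⁸ × 8.38×10^-3 × (699)⁴ = 0.67 × 5.67×10⁻⁸ × 8.38×10^-3 × 2.39×10^11.
P = 76.0 W.

P ≈ 76.0 W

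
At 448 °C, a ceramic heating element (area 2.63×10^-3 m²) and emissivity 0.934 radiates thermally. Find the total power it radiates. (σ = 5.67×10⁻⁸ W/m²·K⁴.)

P ≈ 37.6 W

448 °C = 721 K.
P = εσAT⁴ = 0.934 × 5.67×10⁻⁸ × 2.63×10^-3 × (721)⁴ = 0.934 × 5.67×10⁻⁸ × 2.63×10^-3 × 2.70×10^11.
P = 37.6 W.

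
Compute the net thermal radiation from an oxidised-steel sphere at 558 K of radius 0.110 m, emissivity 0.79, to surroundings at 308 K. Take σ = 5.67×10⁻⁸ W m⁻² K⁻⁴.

A = 4πr² = 4π × (0.110)² = 0.152 m².
Q = εσA(T⁴ − T_s⁴). T⁴ − T_s⁴ = (558)⁴ − (308)⁴ = 9.69×10^10 − 9.00×10^9 = 8.79×10^10 K⁴.
Q = 0.79 × 5.67×10⁻⁸ × 0.152 × 8.79×10^10 = 599 W.

Q ≈ 599 W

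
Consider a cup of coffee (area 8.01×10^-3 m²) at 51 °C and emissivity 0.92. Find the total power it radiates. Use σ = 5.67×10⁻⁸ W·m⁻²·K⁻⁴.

P ≈ 4.60 W

51 °C = 324 K.
P = εσAT⁴ = 0.92 × 5.67×10⁻⁸ × 8.01×10^-3 × (324)⁴ = 0.92 × 5.67×10⁻⁸ × 8.01×10^-3 × 1.10×10^10.
P = 4.60 W.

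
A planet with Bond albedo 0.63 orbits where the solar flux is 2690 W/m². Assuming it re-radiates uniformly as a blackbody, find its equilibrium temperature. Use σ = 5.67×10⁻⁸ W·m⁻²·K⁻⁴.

T ≈ 257 K

Power absorbed = (1−a)S·πR²; power emitted = 4πR²σT⁴. Equating and cancelling πR²:
T = ((1−a)S / 4σ)^(1/4) = (995 / (4 × 5.67×10⁻⁸))^(1/4) = (4.39×10^9)^(1/4).
T = 257 K.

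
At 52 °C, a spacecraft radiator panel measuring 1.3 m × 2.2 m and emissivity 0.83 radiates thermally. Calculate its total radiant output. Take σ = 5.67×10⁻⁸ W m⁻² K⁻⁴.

A = 1.3 × 2.2 = 2.86 m².
52 °C = 325 K.
Stefan–Boltzmann: P = εσAT⁴ = 0.83 × 5.67×10⁻⁸ × 2.86 × (325)⁴ = 0.83 × 5.67×10⁻⁸ × 2.86 × 1.12×10^10.
P = 1500 W.

P ≈ 1500 W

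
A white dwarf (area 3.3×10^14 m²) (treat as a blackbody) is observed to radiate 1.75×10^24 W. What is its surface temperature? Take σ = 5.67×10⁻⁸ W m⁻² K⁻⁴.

From P = σAT⁴, T = (P / σA)^(1/4) = (1.75×10^24 / (5.67×10⁻⁸ × 3.30×10^14))^(1/4).
T = (9.35×10^16)^(1/4) = 17500 K.

T ≈ 17500 K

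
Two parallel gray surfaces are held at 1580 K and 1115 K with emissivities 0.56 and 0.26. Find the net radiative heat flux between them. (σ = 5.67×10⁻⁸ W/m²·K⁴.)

For two large parallel gray plates, q = σ(T₁⁴ − T₂⁴) / (1/ε₁ + 1/ε₂ − 1).
1/ε₁ + 1/ε₂ − 1 = 1/0.56 + 1/0.26 − 1 = 4.632.
T₁⁴ − T₂⁴ = 6.23×10^12 − 1.55×10^12 = 4.69×10^12 K⁴.
q = 5.67×10⁻⁸ × 4.69×10^12 / 4.632 = 57400 W/m².

q ≈ 57400 W/m²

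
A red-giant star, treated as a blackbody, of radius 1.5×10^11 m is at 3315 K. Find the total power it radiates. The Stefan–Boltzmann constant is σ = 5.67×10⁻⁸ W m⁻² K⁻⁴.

P ≈ 1.94×10^30 W

A = 4πr² = 4π × (1.5×10^11)² = 2.83×10^23 m².
P = σAT⁴ = 5.67×10⁻⁸ × 2.83×10^23 × (3315)⁴ = 5.67×10⁻⁸ × 2.83×10^23 × 1.21×10^14.
P = 1.94×10^30 W.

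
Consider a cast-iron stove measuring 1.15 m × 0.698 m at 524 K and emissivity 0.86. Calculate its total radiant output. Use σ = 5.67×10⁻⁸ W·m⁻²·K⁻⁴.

P ≈ 2950 W

A = 1.15 × 0.698 = 0.803 m².
Stefan–Boltzmann: P = εσAT⁴ = 0.86 × 5.67×10⁻⁸ × 0.803 × (524)⁴ = 0.86 × 5.67×10⁻⁸ × 0.803 × 7.54×10^10.
P = 2950 W.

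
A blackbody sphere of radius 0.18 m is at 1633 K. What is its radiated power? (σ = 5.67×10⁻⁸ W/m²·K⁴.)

A = 4πr² = 4π × (0.18)² = 0.407 m².
P = σAT⁴ = 5.67×10⁻⁸ × 0.407 × (1633)⁴ = 5.67×10⁻⁸ × 0.407 × 7.11×10^12.
P = 1.64×10^5 W.

P ≈ 1.64×10^5 W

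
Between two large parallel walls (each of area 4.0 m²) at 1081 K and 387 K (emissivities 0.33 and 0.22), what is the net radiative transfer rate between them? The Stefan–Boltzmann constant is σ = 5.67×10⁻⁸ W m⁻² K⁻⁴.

Q ≈ 46300 W

For two large parallel gray plates, q = σ(T₁⁴ − T₂⁴) / (1/ε₁ + 1/ε₂ − 1).
1/ε₁ + 1/ε₂ − 1 = 1/0.33 + 1/0.22 − 1 = 6.576.
T₁⁴ − T₂⁴ = 1.37×10^12 − 2.24×10^10 = 1.34×10^12 K⁴.
q = 5.67×10⁻⁸ × 1.34×10^12 / 6.576 = 11600 W/m².
Q = q·A = 11600 × 4.0 = 46300 W.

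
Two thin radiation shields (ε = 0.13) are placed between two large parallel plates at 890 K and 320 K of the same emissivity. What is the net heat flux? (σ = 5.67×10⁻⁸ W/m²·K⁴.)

Each of the 3 gaps contributes resistance (2/ε − 1) = 2/0.13 − 1 = 14.38; total = 43.15.
q = σ(T₁⁴ − T₂⁴) / 43.15 = 5.67×10⁻⁸ × 6.17×10^11 / 43.15 = 811 W/m².

q ≈ 811 W/m²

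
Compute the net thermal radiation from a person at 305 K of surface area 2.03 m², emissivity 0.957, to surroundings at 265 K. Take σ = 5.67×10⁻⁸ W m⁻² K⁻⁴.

Q ≈ 410 W

Q = εσA(T⁴ − T_s⁴). T⁴ − T_s⁴ = (305)⁴ − (265)⁴ = 8.65×10^9 − 4.93×10^9 = 3.72×10^9 K⁴.
Q = 0.957 × 5.67×10⁻⁸ × 2.03 × 3.72×10^9 = 410 W.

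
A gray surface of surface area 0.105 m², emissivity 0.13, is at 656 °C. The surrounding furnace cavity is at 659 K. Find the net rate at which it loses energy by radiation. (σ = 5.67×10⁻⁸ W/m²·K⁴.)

Convert: 656 °C = 929 K.
Q = εσA(T⁴ − T_s⁴). T⁴ − T_s⁴ = (929)⁴ − (659)⁴ = 7.45×10^11 − 1.89×10^11 = 5.56×10^11 K⁴.
Q = 0.13 × 5.67×10⁻⁸ × 0.105 × 5.56×10^11 = 431 W.

Q ≈ 431 W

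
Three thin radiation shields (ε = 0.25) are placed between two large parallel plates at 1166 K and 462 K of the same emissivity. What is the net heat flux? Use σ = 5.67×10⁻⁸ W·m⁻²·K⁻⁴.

q ≈ 3650 W/m²

Each of the 4 gaps contributes resistance (2/ε − 1) = 2/0.25 − 1 = 7.000; total = 28.00.
q = σ(T₁⁴ − T₂⁴) / 28.00 = 5.67×10⁻⁸ × 1.80×10^12 / 28.00 = 3650 W/m².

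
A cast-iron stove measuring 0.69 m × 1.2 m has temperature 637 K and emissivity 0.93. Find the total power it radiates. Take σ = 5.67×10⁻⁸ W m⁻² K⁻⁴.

P ≈ 7190 W

A = 0.69 × 1.2 = 0.828 m².
P = εσAT⁴ = 0.93 × 5.67×10⁻⁸ × 0.828 × (637)⁴ = 0.93 × 5.67×10⁻⁸ × 0.828 × 1.65×10^11.
P = 7190 W.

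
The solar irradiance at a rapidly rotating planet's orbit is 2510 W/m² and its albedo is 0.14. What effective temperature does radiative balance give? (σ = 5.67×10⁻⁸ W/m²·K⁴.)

Power absorbed = (1−a)S·πR²; power emitted = 4πR²σT⁴. Equating and cancelling πR²:
T = ((1−a)S / 4σ)^(1/4) = (2160 / (4 × 5.67×10⁻⁸))^(1/4) = (9.52×10^9)^(1/4).
T = 312 K.

T ≈ 312 K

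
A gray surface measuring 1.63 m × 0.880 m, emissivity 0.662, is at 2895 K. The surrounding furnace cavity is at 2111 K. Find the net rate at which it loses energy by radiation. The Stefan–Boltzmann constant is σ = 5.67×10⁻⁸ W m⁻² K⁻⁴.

A = 1.63 × 0.880 = 1.43 m².
Q = εσA(T⁴ − T_s⁴). T⁴ − T_s⁴ = (2895)⁴ − (2111)⁴ = 7.02×10^13 − 1.99×10^13 = 5.04×10^13 K⁴.
Q = 0.662 × 5.67×10⁻⁸ × 1.43 × 5.04×10^13 = 2.71×10^6 W.

Q ≈ 2.71×10^6 W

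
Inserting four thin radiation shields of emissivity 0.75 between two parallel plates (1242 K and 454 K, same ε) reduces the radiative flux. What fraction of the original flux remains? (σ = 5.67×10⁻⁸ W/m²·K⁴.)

ratio ≈ 0.200

With N identical shields there are N+1 = 5 gaps in series, each with the same radiative resistance, so the flux falls to 1/(N+1) of its unshielded value.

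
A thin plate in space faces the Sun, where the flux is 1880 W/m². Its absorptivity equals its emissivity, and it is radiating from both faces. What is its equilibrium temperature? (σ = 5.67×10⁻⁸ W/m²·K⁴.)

T ≈ 359 K

Absorbed flux αS = emitted flux 2εσT⁴ per unit area; with α = ε this gives T = (S/2σ)^(1/4).
T = (1880 / (2 × 5.67×10⁻⁸))^(1/4) = (1.66×10^10)^(1/4).
T = 359 K.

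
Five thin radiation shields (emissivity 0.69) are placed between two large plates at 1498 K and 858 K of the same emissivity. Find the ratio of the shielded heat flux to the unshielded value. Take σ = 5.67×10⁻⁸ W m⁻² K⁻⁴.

ratio ≈ 0.167

With N identical shields there are N+1 = 6 gaps in series, each with the same radiative resistance, so the flux falls to 1/(N+1) of its unshielded value.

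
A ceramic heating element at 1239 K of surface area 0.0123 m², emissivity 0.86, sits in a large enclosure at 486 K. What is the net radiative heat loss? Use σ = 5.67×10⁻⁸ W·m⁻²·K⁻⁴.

Q ≈ 1380 W

Q = εσA(T⁴ − T_s⁴). T⁴ − T_s⁴ = (1239)⁴ − (486)⁴ = 2.36×10^12 − 5.58×10^10 = 2.30×10^12 K⁴.
Q = 0.86 × 5.67×10⁻⁸ × 0.0123 × 2.30×10^12 = 1380 W.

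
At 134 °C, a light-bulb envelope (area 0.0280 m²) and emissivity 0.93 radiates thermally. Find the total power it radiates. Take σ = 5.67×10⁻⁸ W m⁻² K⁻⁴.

P ≈ 40.5 W

134 °C = 407 K.
P = εσAT⁴ = 0.93 × 5.67×10⁻⁸ × 0.0280 × (407)⁴ = 0.93 × 5.67×10⁻⁸ × 0.0280 × 2.74×10^10.
P = 40.5 W.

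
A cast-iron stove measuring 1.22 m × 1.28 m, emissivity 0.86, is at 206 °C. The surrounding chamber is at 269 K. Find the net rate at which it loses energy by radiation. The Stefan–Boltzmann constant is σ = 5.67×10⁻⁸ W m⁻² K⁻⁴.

A = 1.22 × 1.28 = 1.56 m².
Convert: 206 °C = 479 K.
Q = εσA(T⁴ − T_s⁴). T⁴ − T_s⁴ = (479)⁴ − (269)⁴ = 5.26×10^10 − 5.24×10^9 = 4.74×10^10 K⁴.
Q = 0.86 × 5.67×10⁻⁸ × 1.56 × 4.74×10^10 = 3610 W.

Q ≈ 3610 W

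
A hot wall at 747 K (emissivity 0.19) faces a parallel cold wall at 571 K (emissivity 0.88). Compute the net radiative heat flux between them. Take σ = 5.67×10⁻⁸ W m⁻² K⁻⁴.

For two large parallel gray plates, q = σ(T₁⁴ − T₂⁴) / (1/ε₁ + 1/ε₂ − 1).
1/ε₁ + 1/ε₂ − 1 = 1/0.19 + 1/0.88 − 1 = 5.400.
T₁⁴ − T₂⁴ = 3.11×10^11 − 1.06×10^11 = 2.05×10^11 K⁴.
q = 5.67×10⁻⁸ × 2.05×10^11 / 5.400 = 2150 W/m².

q ≈ 2150 W/m²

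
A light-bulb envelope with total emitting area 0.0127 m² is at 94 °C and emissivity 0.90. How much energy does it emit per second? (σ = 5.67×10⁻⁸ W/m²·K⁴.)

P ≈ 11.8 W

94 °C = 367 K.
P = εσAT⁴ = 0.90 × 5.67×10⁻⁸ × 0.0127 × (367)⁴ = 0.90 × 5.67×10⁻⁸ × 0.0127 × 1.81×10^10.
P = 11.8 W.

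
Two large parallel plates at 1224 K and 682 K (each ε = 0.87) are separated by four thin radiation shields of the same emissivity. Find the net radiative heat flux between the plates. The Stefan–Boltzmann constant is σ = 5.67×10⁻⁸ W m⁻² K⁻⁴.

Each of the 5 gaps contributes resistance (2/ε − 1) = 2/0.87 − 1 = 1.299; total = 6.494.
q = σ(T₁⁴ − T₂⁴) / 6.494 = 5.67×10⁻⁸ × 2.03×10^12 / 6.494 = 17700 W/m².

q ≈ 17700 W/m²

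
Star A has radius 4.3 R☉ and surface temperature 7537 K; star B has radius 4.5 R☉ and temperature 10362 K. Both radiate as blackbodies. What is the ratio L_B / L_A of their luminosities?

L_B/L_A ≈ 3.91

L = 4πR²σT⁴ ∝ R²T⁴, so L_B/L_A = (4.5/4.3)² × (10362/7537)⁴ = 1.10 × 3.57 = 3.91.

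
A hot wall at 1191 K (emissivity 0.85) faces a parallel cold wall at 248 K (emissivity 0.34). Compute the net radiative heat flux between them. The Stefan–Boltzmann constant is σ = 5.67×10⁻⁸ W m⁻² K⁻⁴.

q ≈ 36500 W/m²

For two large parallel gray plates, q = σ(T₁⁴ − T₂⁴) / (1/ε₁ + 1/ε₂ − 1).
1/ε₁ + 1/ε₂ − 1 = 1/0.85 + 1/0.34 − 1 = 3.118.
T₁⁴ − T₂⁴ = 2.01×10^12 − 3.78×10^9 = 2.01×10^12 K⁴.
q = 5.67×10⁻⁸ × 2.01×10^12 / 3.118 = 36500 W/m².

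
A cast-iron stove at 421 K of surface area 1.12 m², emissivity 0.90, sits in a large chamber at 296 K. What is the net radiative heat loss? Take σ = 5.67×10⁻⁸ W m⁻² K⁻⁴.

Q ≈ 1360 W

Q = εσA(T⁴ − T_s⁴). T⁴ − T_s⁴ = (421)⁴ − (296)⁴ = 3.14×10^10 − 7.68×10^9 = 2.37×10^10 K⁴.
Q = 0.90 × 5.67×10⁻⁸ × 1.12 × 2.37×10^10 = 1360 W.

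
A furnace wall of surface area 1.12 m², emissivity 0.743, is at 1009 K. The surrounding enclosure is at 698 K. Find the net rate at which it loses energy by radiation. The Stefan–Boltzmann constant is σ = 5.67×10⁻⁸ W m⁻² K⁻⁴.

Q = εσA(T⁴ − T_s⁴). T⁴ − T_s⁴ = (1009)⁴ − (698)⁴ = 1.04×10^12 − 2.37×10^11 = 7.99×10^11 K⁴.
Q = 0.743 × 5.67×10⁻⁸ × 1.12 × 7.99×10^11 = 37700 W.

Q ≈ 37700 W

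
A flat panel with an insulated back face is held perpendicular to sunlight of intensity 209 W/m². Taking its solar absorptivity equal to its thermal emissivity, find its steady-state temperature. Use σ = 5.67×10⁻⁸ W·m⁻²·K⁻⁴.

Absorbed flux αS = emitted flux εσT⁴ (one radiating face); with α = ε, T = (S/σ)^(1/4).
T = (209 / 5.67×10⁻⁸)^(1/4) = (3.69×10^9)^(1/4).
T = 246 K.

T ≈ 246 K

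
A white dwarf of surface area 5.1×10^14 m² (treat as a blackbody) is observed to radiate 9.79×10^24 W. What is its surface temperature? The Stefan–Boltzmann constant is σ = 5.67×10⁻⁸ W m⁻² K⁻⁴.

T ≈ 24100 K

From P = σAT⁴, T = (P / σA)^(1/4) = (9.79×10^24 / (5.67×10⁻⁸ × 5.10×10^14))^(1/4).
T = (3.39×10^17)^(1/4) = 24100 K.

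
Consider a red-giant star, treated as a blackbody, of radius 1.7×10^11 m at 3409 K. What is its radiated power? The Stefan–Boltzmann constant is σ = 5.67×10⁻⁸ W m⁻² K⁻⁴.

A = 4πr² = 4π × (1.7×10^11)² = 3.63×10^23 m².
P = σAT⁴ = 5.67×10⁻⁸ × 3.63×10^23 × (3409)⁴ = 5.67×10⁻⁸ × 3.63×10^23 × 1.35×10^14.
P = 2.78×10^30 W.

P ≈ 2.78×10^30 W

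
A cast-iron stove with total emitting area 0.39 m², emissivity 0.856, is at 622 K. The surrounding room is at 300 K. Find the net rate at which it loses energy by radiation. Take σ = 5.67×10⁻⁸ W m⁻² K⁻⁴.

Q ≈ 2680 W

Q = εσA(T⁴ − T_s⁴). T⁴ − T_s⁴ = (622)⁴ − (300)⁴ = 1.50×10^11 − 8.10×10^9 = 1.42×10^11 K⁴.
Q = 0.856 × 5.67×10⁻⁸ × 0.390 × 1.42×10^11 = 2680 W.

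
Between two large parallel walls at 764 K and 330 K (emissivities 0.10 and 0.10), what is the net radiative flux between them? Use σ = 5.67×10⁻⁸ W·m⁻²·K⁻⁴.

q ≈ 981 W/m²

For two large parallel gray plates, q = σ(T₁⁴ − T₂⁴) / (1/ε₁ + 1/ε₂ − 1).
1/ε₁ + 1/ε₂ − 1 = 1/0.10 + 1/0.10 − 1 = 19.00.
T₁⁴ − T₂⁴ = 3.41×10^11 − 1.19×10^10 = 3.29×10^11 K⁴.
q = 5.67×10⁻⁸ × 3.29×10^11 / 19.00 = 981 W/m².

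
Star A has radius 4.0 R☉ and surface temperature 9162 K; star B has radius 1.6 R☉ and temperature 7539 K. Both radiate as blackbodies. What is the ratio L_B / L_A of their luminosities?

L = 4πR²σT⁴ ∝ R²T⁴, so L_B/L_A = (1.6/4.0)² × (7539/9162)⁴ = 0.160 × 0.458 = 0.0734.

L_B/L_A ≈ 0.0734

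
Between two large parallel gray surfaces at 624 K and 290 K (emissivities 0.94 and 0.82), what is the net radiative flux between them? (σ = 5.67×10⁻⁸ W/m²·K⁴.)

q ≈ 6390 W/m²

For two large parallel gray plates, q = σ(T₁⁴ − T₂⁴) / (1/ε₁ + 1/ε₂ − 1).
1/ε₁ + 1/ε₂ − 1 = 1/0.94 + 1/0.82 − 1 = 1.283.
T₁⁴ − T₂⁴ = 1.52×10^11 − 7.07×10^9 = 1.45×10^11 K⁴.
q = 5.67×10⁻⁸ × 1.45×10^11 / 1.283 = 6390 W/m².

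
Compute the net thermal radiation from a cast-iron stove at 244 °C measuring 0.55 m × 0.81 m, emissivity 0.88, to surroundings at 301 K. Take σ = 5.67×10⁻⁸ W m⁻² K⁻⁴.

Q ≈ 1410 W

A = 0.55 × 0.81 = 0.446 m².
Convert: 244 °C = 517 K.
Q = εσA(T⁴ − T_s⁴). T⁴ − T_s⁴ = (517)⁴ − (301)⁴ = 7.14×10^10 − 8.21×10^9 = 6.32×10^10 K⁴.
Q = 0.88 × 5.67×10⁻⁸ × 0.446 × 6.32×10^10 = 1410 W.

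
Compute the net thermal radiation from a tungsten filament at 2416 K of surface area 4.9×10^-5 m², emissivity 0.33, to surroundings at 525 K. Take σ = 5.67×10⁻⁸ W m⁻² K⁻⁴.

Q ≈ 31.2 W

Q = εσA(T⁴ − T_s⁴). T⁴ − T_s⁴ = (2416)⁴ − (525)⁴ = 3.41×10^13 − 7.60×10^10 = 3.40×10^13 K⁴.
Q = 0.33 × 5.67×10⁻⁸ × 4.90×10^-5 × 3.40×10^13 = 31.2 W.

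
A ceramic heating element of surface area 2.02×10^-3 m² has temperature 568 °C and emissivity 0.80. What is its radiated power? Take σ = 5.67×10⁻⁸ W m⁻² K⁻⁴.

P ≈ 45.8 W

568 °C = 841 K.
Stefan–Boltzmann: P = εσAT⁴ = 0.80 × 5.67×10⁻⁸ × 2.02×10^-3 × (841)⁴ = 0.80 × 5.67×10⁻⁸ × 2.02×10^-3 × 5.00×10^11.
P = 45.8 W.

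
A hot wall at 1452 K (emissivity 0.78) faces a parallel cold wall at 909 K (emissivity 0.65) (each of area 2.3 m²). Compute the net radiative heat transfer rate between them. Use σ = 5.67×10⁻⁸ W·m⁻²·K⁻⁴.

Q ≈ 2.70×10^5 W

For two large parallel gray plates, q = σ(T₁⁴ − T₂⁴) / (1/ε₁ + 1/ε₂ − 1).
1/ε₁ + 1/ε₂ − 1 = 1/0.78 + 1/0.65 − 1 = 1.821.
T₁⁴ − T₂⁴ = 4.44×10^12 − 6.83×10^11 = 3.76×10^12 K⁴.
q = 5.67×10⁻⁸ × 3.76×10^12 / 1.821 = 1.17×10^5 W/m².
Q = q·A = 1.17×10^5 × 2.3 = 2.70×10^5 W.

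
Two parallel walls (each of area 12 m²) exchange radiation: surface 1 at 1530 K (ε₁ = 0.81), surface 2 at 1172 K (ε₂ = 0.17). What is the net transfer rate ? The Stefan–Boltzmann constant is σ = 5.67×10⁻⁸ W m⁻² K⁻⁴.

Q ≈ 4.00×10^5 W

For two large parallel gray plates, q = σ(T₁⁴ − T₂⁴) / (1/ε₁ + 1/ε₂ − 1).
1/ε₁ + 1/ε₂ − 1 = 1/0.81 + 1/0.17 − 1 = 6.117.
T₁⁴ − T₂⁴ = 5.48×10^12 − 1.89×10^12 = 3.59×10^12 K⁴.
q = 5.67×10⁻⁸ × 3.59×10^12 / 6.117 = 33300 W/m².
Q = q·A = 33300 × 12 = 4.00×10^5 W.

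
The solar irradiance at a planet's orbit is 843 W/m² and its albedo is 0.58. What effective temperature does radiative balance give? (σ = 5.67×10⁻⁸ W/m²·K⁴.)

T ≈ 199 K

Power absorbed = (1−a)S·πR²; power emitted = 4πR²σT⁴. Equating and cancelling πR²:
T = ((1−a)S / 4σ)^(1/4) = (354 / (4 × 5.67×10⁻⁸))^(1/4) = (1.56×10^9)^(1/4).
T = 199 K.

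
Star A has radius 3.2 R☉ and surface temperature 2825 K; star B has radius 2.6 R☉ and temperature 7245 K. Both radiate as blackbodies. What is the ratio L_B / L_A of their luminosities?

L_B/L_A ≈ 28.6

L = 4πR²σT⁴ ∝ R²T⁴, so L_B/L_A = (2.6/3.2)² × (7245/2825)⁴ = 0.660 × 43.3 = 28.6.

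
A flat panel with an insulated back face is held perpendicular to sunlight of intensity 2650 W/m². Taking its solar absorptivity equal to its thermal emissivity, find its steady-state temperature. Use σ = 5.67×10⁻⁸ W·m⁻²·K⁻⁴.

T ≈ 465 K

Absorbed flux αS = emitted flux εσT⁴ (one radiating face); with α = ε, T = (S/σ)^(1/4).
T = (2650 / 5.67×10⁻⁸)^(1/4) = (4.67×10^10)^(1/4).
T = 465 K.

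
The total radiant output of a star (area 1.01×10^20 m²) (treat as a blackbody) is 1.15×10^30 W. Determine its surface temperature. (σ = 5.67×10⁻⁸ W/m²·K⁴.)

From P = σAT⁴, T = (P / σA)^(1/4) = (1.15×10^30 / (5.67×10⁻⁸ × 1.01×10^20))^(1/4).
T = (2.01×10^17)^(1/4) = 21200 K.

T ≈ 21200 K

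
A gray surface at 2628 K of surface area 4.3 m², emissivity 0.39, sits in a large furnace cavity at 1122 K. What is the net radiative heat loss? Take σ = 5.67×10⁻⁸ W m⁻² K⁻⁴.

Q = εσA(T⁴ − T_s⁴). T⁴ − T_s⁴ = (2628)⁴ − (1122)⁴ = 4.77×10^13 − 1.58×10^12 = 4.61×10^13 K⁴.
Q = 0.39 × 5.67×10⁻⁸ × 4.30 × 4.61×10^13 = 4.38×10^6 W.

Q ≈ 4.38×10^6 W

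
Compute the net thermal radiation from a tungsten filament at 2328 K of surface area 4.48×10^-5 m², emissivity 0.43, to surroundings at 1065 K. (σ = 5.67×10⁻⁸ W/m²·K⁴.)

Q ≈ 30.7 W

Q = εσA(T⁴ − T_s⁴). T⁴ − T_s⁴ = (2328)⁴ − (1065)⁴ = 2.94×10^13 − 1.29×10^12 = 2.81×10^13 K⁴.
Q = 0.43 × 5.67×10⁻⁸ × 4.48×10^-5 × 2.81×10^13 = 30.7 W.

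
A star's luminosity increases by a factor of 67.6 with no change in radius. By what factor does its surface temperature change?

P ∝ T⁴ ⇒ T ∝ P^(1/4), so T scales by (67.6)^(1/4) = 2.87.

factor ≈ 2.87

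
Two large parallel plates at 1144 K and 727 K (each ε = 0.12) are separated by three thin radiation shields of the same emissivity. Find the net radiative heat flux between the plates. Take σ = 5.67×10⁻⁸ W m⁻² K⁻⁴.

q ≈ 1300 W/m²

Each of the 4 gaps contributes resistance (2/ε − 1) = 2/0.12 − 1 = 15.67; total = 62.67.
q = σ(T₁⁴ − T₂⁴) / 62.67 = 5.67×10⁻⁸ × 1.43×10^12 / 62.67 = 1300 W/m².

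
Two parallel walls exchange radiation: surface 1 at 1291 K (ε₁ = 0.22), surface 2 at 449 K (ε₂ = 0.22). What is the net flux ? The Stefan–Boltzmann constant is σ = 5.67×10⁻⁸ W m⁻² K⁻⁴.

For two large parallel gray plates, q = σ(T₁⁴ − T₂⁴) / (1/ε₁ + 1/ε₂ − 1).
1/ε₁ + 1/ε₂ − 1 = 1/0.22 + 1/0.22 − 1 = 8.091.
T₁⁴ − T₂⁴ = 2.78×10^12 − 4.06×10^10 = 2.74×10^12 K⁴.
q = 5.67×10⁻⁸ × 2.74×10^12 / 8.091 = 19200 W/m².

q ≈ 19200 W/m²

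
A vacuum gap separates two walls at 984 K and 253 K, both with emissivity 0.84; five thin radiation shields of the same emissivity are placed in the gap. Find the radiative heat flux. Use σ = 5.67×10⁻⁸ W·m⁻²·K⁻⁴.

Each of the 6 gaps contributes resistance (2/ε − 1) = 2/0.84 − 1 = 1.381; total = 8.286.
q = σ(T₁⁴ − T₂⁴) / 8.286 = 5.67×10⁻⁸ × 9.33×10^11 / 8.286 = 6390 W/m².

q ≈ 6390 W/m²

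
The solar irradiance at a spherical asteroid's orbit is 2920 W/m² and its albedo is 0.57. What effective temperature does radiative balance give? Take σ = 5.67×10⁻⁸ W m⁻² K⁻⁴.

Power absorbed = (1−a)S·πR²; power emitted = 4πR²σT⁴. Equating and cancelling πR²:
T = ((1−a)S / 4σ)^(1/4) = (1260 / (4 × 5.67×10⁻⁸))^(1/4) = (5.54×10^9)^(1/4).
T = 273 K.

T ≈ 273 K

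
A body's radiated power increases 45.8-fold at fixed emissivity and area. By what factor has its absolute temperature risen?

factor ≈ 2.60

P ∝ T⁴ ⇒ T ∝ P^(1/4), so T scales by (45.8)^(1/4) = 2.60.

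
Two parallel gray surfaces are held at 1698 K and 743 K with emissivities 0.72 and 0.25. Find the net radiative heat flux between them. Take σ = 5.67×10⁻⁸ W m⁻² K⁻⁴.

q ≈ 1.03×10^5 W/m²

For two large parallel gray plates, q = σ(T₁⁴ − T₂⁴) / (1/ε₁ + 1/ε₂ − 1).
1/ε₁ + 1/ε₂ − 1 = 1/0.72 + 1/0.25 − 1 = 4.389.
T₁⁴ − T₂⁴ = 8.31×10^12 − 3.05×10^11 = 8.01×10^12 K⁴.
q = 5.67×10⁻⁸ × 8.01×10^12 / 4.389 = 1.03×10^5 W/m².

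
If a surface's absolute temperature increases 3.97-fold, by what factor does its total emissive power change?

P ∝ T⁴, so the power scales as (3.97)⁴ = 248.

factor ≈ 248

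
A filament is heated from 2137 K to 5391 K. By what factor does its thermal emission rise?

P ∝ T⁴, so the ratio is (5391/2137)⁴ = (2.523)⁴ = 40.5.

ratio ≈ 40.5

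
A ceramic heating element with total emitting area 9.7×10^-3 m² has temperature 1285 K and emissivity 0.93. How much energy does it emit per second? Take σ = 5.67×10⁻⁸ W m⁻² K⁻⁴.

P ≈ 1390 W

P = εσAT⁴ = 0.93 × 5.67×10⁻⁸ × 9.70×10^-3 × (1285)⁴ = 0.93 × 5.67×10⁻⁸ × 9.70×10^-3 × 2.73×10^12.
P = 1390 W.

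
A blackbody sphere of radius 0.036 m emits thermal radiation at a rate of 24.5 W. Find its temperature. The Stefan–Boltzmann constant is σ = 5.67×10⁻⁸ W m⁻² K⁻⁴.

T ≈ 404 K

A = 4πr² = 4π × (0.036)² = 0.0163 m².
From P = σAT⁴, T = (P / σA)^(1/4) = (24.5 / (5.67×10⁻⁸ × 0.0163))^(1/4).
T = (2.65×10^10)^(1/4) = 404 K.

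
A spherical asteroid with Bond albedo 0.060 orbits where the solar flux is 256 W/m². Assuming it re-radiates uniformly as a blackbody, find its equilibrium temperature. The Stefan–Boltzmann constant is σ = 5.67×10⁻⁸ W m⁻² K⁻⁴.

T ≈ 180 K

Power absorbed = (1−a)S·πR²; power emitted = 4πR²σT⁴. Equating and cancelling πR²:
T = ((1−a)S / 4σ)^(1/4) = (241 / (4 × 5.67×10⁻⁸))^(1/4) = (1.06×10^9)^(1/4).
T = 180 K.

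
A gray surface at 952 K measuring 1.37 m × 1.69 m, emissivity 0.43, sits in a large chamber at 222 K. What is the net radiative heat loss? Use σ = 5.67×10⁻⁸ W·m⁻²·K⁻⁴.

A = 1.37 × 1.69 = 2.32 m².
Q = εσA(T⁴ − T_s⁴). T⁴ − T_s⁴ = (952)⁴ − (222)⁴ = 8.21×10^11 − 2.43×10^9 = 8.19×10^11 K⁴.
Q = 0.43 × 5.67×10⁻⁸ × 2.32 × 8.19×10^11 = 46200 W.

Q ≈ 46200 W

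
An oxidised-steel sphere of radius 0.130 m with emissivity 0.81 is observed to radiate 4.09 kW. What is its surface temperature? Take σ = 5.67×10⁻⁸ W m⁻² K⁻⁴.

T ≈ 805 K

A = 4πr² = 4π × (0.130)² = 0.212 m².
From P = εσAT⁴, T = (P / εσA)^(1/4) = (4090 / (0.81 × 5.67×10⁻⁸ × 0.212))^(1/4).
T = (4.19×10^11)^(1/4) = 805 K.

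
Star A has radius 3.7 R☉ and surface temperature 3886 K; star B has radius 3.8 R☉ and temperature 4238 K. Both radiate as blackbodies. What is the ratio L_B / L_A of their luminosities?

L = 4πR²σT⁴ ∝ R²T⁴, so L_B/L_A = (3.8/3.7)² × (4238/3886)⁴ = 1.05 × 1.41 = 1.49.

L_B/L_A ≈ 1.49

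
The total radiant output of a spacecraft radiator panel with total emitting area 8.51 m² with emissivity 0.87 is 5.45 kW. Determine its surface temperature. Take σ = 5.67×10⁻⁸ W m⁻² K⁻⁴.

T ≈ 338 K

From P = εσAT⁴, T = (P / εσA)^(1/4) = (5450 / (0.87 × 5.67×10⁻⁸ × 8.51))^(1/4).
T = (1.30×10^10)^(1/4) = 338 K.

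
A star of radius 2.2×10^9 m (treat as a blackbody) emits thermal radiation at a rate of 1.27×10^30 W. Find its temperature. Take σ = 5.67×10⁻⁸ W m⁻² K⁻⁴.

A = 4πr² = 4π × (2.2×10^9)² = 6.08×10^19 m².
From P = σAT⁴, T = (P / σA)^(1/4) = (1.27×10^30 / (5.67×10⁻⁸ × 6.08×10^19))^(1/4).
T = (3.68×10^17)^(1/4) = 24600 K.

T ≈ 24600 K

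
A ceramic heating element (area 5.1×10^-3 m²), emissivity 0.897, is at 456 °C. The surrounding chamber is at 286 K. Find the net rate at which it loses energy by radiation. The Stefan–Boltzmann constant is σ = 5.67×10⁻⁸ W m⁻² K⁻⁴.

Convert: 456 °C = 729 K.
Q = εσA(T⁴ − T_s⁴). T⁴ − T_s⁴ = (729)⁴ − (286)⁴ = 2.82×10^11 − 6.69×10^9 = 2.76×10^11 K⁴.
Q = 0.897 × 5.67×10⁻⁸ × 5.10×10^-3 × 2.76×10^11 = 71.5 W.

Q ≈ 71.5 W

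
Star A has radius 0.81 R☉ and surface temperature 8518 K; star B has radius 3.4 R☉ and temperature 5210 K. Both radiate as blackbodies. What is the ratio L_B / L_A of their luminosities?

L_B/L_A ≈ 2.47

L = 4πR²σT⁴ ∝ R²T⁴, so L_B/L_A = (3.4/0.81)² × (5210/8518)⁴ = 17.6 × 0.140 = 2.47.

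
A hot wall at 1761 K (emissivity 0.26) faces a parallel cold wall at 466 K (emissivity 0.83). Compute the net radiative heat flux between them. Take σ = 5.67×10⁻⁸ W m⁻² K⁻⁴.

For two large parallel gray plates, q = σ(T₁⁴ − T₂⁴) / (1/ε₁ + 1/ε₂ − 1).
1/ε₁ + 1/ε₂ − 1 = 1/0.26 + 1/0.83 − 1 = 4.051.
T₁⁴ − T₂⁴ = 9.62×10^12 − 4.72×10^10 = 9.57×10^12 K⁴.
q = 5.67×10⁻⁸ × 9.57×10^12 / 4.051 = 1.34×10^5 W/m².

q ≈ 1.34×10^5 W/m²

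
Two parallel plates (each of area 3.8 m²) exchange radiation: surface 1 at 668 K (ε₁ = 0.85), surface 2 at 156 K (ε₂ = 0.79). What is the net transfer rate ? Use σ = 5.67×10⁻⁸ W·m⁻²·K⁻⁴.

Q ≈ 29700 W

For two large parallel gray plates, q = σ(T₁⁴ − T₂⁴) / (1/ε₁ + 1/ε₂ − 1).
1/ε₁ + 1/ε₂ − 1 = 1/0.85 + 1/0.79 − 1 = 1.442.
T₁⁴ − T₂⁴ = 1.99×10^11 − 5.92×10^8 = 1.99×10^11 K⁴.
q = 5.67×10⁻⁸ × 1.99×10^11 / 1.442 = 7800 W/m².
Q = q·A = 7800 × 3.8 = 29700 W.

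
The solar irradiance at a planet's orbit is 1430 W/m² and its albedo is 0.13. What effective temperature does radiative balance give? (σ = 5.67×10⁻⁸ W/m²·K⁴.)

T ≈ 272 K

Power absorbed = (1−a)S·πR²; power emitted = 4πR²σT⁴. Equating and cancelling πR²:
T = ((1−a)S / 4σ)^(1/4) = (1240 / (4 × 5.67×10⁻⁸))^(1/4) = (5.49×10^9)^(1/4).
T = 272 K.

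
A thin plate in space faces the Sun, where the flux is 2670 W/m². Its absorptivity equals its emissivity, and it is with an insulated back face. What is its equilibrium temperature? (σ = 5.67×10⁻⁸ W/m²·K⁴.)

Absorbed flux αS = emitted flux εσT⁴ (one radiating face); with α = ε, T = (S/σ)^(1/4).
T = (2670 / 5.67×10⁻⁸)^(1/4) = (4.71×10^10)^(1/4).
T = 466 K.

T ≈ 466 K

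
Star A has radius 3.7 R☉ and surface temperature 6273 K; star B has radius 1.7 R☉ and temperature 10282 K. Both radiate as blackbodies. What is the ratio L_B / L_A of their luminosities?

L_B/L_A ≈ 1.52

L = 4πR²σT⁴ ∝ R²T⁴, so L_B/L_A = (1.7/3.7)² × (10282/6273)⁴ = 0.211 × 7.22 = 1.52.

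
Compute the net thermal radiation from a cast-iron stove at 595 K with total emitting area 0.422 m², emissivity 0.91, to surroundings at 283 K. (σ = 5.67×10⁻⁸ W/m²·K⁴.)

Q ≈ 2590 W

Q = εσA(T⁴ − T_s⁴). T⁴ − T_s⁴ = (595)⁴ − (283)⁴ = 1.25×10^11 − 6.41×10^9 = 1.19×10^11 K⁴.
Q = 0.91 × 5.67×10⁻⁸ × 0.422 × 1.19×10^11 = 2590 W.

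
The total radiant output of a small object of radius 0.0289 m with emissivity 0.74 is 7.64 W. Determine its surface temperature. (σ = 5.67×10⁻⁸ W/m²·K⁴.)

A = 4πr² = 4π × (0.0289)² = 0.0105 m².
From P = εσAT⁴, T = (P / εσA)^(1/4) = (7.64 / (0.74 × 5.67×10⁻⁸ × 0.0105))^(1/4).
T = (1.73×10^10)^(1/4) = 363 K.

T ≈ 363 K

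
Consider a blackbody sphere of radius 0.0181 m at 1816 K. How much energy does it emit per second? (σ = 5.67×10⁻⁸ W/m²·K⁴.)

A = 4πr² = 4π × (0.0181)² = 4.12×10^-3 m².
P = σAT⁴ = 5.67×10⁻⁸ × 4.12×10^-3 × (1816)⁴ = 5.67×10⁻⁸ × 4.12×10^-3 × 1.09×10^13.
P = 2540 W.

P ≈ 2540 W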